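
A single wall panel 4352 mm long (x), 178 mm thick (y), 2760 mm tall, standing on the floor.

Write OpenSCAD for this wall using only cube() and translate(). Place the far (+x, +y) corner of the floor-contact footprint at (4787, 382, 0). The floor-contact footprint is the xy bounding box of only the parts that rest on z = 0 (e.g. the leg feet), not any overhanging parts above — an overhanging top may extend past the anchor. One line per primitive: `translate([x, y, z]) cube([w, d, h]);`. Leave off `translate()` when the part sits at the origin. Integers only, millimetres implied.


translate([435, 204, 0]) cube([4352, 178, 2760]);


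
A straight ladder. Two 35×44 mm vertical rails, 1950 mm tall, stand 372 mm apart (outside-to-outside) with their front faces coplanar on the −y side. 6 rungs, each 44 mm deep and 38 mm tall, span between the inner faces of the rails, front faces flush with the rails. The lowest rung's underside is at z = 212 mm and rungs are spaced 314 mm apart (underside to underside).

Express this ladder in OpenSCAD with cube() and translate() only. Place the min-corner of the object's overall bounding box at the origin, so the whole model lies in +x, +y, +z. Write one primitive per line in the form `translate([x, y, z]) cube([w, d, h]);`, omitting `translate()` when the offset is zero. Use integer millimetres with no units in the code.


// rung span = 372 - 2*35 = 302
// rung[k] z = 212 + k*314
cube([35, 44, 1950]);
translate([337, 0, 0]) cube([35, 44, 1950]);
translate([35, 0, 212]) cube([302, 44, 38]);
translate([35, 0, 526]) cube([302, 44, 38]);
translate([35, 0, 840]) cube([302, 44, 38]);
translate([35, 0, 1154]) cube([302, 44, 38]);
translate([35, 0, 1468]) cube([302, 44, 38]);
translate([35, 0, 1782]) cube([302, 44, 38]);


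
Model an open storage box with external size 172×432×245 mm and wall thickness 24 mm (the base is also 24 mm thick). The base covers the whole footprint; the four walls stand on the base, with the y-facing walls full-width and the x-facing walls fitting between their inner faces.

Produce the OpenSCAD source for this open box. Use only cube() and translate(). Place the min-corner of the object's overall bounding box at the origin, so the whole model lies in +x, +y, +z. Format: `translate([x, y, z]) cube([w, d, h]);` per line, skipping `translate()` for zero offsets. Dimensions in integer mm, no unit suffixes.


cube([172, 432, 24]);
translate([0, 0, 24]) cube([172, 24, 221]);
translate([0, 408, 24]) cube([172, 24, 221]);
translate([0, 24, 24]) cube([24, 384, 221]);
translate([148, 24, 24]) cube([24, 384, 221]);


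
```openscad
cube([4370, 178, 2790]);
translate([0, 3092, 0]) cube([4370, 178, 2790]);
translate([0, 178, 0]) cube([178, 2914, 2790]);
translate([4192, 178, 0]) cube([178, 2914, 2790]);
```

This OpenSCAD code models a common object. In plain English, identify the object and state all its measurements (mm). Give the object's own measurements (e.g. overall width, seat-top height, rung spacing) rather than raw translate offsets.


The wall frame of a small rectangular building: four walls, each 2790 mm tall and 178 mm thick, enclosing a footprint 4370 mm (x) by 3270 mm (y) outside-to-outside, with no floor or roof. The front and back walls (the −y and +y sides) span the full width; the two side walls fit between them.


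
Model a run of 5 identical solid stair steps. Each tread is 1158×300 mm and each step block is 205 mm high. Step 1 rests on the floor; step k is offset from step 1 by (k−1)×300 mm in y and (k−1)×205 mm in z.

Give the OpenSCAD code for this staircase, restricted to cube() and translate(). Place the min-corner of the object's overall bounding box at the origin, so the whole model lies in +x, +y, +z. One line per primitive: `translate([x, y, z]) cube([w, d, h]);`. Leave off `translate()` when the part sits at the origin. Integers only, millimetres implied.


cube([1158, 300, 205]);
translate([0, 300, 205]) cube([1158, 300, 205]);
translate([0, 600, 410]) cube([1158, 300, 205]);
translate([0, 900, 615]) cube([1158, 300, 205]);
translate([0, 1200, 820]) cube([1158, 300, 205]);


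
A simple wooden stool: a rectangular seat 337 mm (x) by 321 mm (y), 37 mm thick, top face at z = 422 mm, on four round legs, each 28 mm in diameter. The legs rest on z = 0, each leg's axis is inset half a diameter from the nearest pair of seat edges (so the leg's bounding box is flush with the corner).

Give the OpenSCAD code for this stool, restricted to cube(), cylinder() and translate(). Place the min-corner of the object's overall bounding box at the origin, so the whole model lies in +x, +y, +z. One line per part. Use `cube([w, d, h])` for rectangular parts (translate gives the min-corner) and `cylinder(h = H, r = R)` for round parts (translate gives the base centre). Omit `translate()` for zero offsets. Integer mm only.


translate([0, 0, 385]) cube([337, 321, 37]);
translate([14, 14, 0]) cylinder(h = 385, r = 14);
translate([323, 14, 0]) cylinder(h = 385, r = 14);
translate([14, 307, 0]) cylinder(h = 385, r = 14);
translate([323, 307, 0]) cylinder(h = 385, r = 14);


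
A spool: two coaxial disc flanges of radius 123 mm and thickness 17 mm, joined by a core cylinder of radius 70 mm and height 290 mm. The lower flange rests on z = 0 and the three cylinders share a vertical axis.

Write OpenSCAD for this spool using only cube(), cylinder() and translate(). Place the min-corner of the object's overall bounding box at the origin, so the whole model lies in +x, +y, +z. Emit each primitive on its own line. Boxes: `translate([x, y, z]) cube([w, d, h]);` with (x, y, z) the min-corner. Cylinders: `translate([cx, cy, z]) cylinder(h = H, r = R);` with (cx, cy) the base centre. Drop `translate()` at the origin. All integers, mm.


translate([123, 123, 0]) cylinder(h = 17, r = 123);
translate([123, 123, 17]) cylinder(h = 290, r = 70);
translate([123, 123, 307]) cylinder(h = 17, r = 123);


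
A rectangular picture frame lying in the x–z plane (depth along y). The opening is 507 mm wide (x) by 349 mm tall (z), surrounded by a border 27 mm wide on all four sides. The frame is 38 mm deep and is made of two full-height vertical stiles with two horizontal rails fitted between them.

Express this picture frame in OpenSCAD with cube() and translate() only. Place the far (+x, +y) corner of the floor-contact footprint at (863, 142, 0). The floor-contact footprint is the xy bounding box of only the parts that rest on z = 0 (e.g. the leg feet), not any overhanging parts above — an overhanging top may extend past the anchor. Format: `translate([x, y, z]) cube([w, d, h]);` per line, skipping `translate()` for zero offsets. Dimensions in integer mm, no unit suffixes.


translate([302, 104, 0]) cube([27, 38, 403]);
translate([836, 104, 0]) cube([27, 38, 403]);
translate([329, 104, 0]) cube([507, 38, 27]);
translate([329, 104, 376]) cube([507, 38, 27]);


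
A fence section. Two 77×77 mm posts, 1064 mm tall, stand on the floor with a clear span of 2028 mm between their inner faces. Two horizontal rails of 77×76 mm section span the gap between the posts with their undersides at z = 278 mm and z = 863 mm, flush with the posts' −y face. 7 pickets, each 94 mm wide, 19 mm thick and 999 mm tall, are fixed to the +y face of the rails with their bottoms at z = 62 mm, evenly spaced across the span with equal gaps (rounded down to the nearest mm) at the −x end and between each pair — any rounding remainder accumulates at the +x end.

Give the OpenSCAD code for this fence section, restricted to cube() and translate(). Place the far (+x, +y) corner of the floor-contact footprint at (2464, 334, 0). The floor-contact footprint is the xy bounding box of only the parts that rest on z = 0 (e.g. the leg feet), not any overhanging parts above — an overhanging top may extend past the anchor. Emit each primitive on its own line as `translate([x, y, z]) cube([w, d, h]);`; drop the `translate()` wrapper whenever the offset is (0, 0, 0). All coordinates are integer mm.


translate([282, 257, 0]) cube([77, 77, 1064]);
translate([2387, 257, 0]) cube([77, 77, 1064]);
translate([359, 257, 278]) cube([2028, 77, 76]);
translate([359, 257, 863]) cube([2028, 77, 76]);
translate([530, 334, 62]) cube([94, 19, 999]);
translate([795, 334, 62]) cube([94, 19, 999]);
translate([1060, 334, 62]) cube([94, 19, 999]);
translate([1325, 334, 62]) cube([94, 19, 999]);
translate([1590, 334, 62]) cube([94, 19, 999]);
translate([1855, 334, 62]) cube([94, 19, 999]);
translate([2120, 334, 62]) cube([94, 19, 999]);


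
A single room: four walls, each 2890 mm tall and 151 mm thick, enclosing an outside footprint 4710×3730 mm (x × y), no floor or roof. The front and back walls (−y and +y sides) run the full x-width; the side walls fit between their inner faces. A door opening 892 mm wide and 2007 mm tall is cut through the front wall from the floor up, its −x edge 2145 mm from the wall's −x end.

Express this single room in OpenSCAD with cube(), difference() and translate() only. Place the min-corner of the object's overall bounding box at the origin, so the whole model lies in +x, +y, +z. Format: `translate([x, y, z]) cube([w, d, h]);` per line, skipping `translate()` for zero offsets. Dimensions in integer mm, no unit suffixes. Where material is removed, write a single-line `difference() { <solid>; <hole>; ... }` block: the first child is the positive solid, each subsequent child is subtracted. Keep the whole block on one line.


difference() { cube([4710, 151, 2890]); translate([2145, 0, 0]) cube([892, 151, 2007]); }
translate([0, 3579, 0]) cube([4710, 151, 2890]);
translate([0, 151, 0]) cube([151, 3428, 2890]);
translate([4559, 151, 0]) cube([151, 3428, 2890]);


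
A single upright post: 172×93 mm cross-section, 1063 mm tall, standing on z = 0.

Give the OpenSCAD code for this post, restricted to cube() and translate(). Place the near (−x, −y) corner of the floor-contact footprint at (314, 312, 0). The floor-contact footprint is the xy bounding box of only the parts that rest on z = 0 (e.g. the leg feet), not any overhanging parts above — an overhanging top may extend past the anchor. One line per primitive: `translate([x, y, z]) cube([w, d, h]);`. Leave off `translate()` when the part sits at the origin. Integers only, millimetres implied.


translate([314, 312, 0]) cube([172, 93, 1063]);


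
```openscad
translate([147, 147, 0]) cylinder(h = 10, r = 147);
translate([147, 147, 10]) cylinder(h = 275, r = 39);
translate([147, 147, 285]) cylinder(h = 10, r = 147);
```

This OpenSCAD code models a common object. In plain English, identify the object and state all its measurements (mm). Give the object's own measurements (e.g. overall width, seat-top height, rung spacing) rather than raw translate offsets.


A spool: two coaxial disc flanges of radius 147 mm and thickness 10 mm, joined by a core cylinder of radius 39 mm and height 275 mm. The lower flange rests on z = 0 and the three cylinders share a vertical axis.


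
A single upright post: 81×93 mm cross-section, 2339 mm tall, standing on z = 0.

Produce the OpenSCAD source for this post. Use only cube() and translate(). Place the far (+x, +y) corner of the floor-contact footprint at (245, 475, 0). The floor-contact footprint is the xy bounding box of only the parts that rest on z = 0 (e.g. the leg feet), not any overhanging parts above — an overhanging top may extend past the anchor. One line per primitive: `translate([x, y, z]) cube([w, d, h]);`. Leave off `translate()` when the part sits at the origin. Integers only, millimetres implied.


translate([164, 382, 0]) cube([81, 93, 2339]);


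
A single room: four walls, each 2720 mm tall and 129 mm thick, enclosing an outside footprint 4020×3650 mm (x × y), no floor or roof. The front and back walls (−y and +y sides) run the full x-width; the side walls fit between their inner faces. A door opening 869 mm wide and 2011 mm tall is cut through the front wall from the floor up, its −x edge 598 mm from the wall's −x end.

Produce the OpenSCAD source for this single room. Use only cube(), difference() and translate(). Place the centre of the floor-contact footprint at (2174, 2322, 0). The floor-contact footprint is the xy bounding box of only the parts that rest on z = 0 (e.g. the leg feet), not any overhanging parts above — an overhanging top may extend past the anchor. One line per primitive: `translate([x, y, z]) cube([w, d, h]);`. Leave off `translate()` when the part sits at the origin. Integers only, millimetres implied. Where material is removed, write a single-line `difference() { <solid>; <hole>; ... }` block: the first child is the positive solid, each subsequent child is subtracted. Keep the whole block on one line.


difference() { translate([164, 497, 0]) cube([4020, 129, 2720]); translate([762, 497, 0]) cube([869, 129, 2011]); }
translate([164, 4018, 0]) cube([4020, 129, 2720]);
translate([164, 626, 0]) cube([129, 3392, 2720]);
translate([4055, 626, 0]) cube([129, 3392, 2720]);


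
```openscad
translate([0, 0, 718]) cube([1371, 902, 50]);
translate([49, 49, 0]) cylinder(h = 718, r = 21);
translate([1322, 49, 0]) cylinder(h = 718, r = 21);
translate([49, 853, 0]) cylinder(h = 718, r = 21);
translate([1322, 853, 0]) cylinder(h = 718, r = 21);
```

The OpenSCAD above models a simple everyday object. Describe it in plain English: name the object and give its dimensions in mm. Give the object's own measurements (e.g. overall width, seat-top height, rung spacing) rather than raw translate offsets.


A table: top 1371 mm (x) × 902 mm (y), 50 mm thick, upper face at z = 768 mm, on four round legs of 42 mm diameter, each leg's bounding box inset 28 mm from the nearest pair of top edges from z = 0 to the bottom of the top.


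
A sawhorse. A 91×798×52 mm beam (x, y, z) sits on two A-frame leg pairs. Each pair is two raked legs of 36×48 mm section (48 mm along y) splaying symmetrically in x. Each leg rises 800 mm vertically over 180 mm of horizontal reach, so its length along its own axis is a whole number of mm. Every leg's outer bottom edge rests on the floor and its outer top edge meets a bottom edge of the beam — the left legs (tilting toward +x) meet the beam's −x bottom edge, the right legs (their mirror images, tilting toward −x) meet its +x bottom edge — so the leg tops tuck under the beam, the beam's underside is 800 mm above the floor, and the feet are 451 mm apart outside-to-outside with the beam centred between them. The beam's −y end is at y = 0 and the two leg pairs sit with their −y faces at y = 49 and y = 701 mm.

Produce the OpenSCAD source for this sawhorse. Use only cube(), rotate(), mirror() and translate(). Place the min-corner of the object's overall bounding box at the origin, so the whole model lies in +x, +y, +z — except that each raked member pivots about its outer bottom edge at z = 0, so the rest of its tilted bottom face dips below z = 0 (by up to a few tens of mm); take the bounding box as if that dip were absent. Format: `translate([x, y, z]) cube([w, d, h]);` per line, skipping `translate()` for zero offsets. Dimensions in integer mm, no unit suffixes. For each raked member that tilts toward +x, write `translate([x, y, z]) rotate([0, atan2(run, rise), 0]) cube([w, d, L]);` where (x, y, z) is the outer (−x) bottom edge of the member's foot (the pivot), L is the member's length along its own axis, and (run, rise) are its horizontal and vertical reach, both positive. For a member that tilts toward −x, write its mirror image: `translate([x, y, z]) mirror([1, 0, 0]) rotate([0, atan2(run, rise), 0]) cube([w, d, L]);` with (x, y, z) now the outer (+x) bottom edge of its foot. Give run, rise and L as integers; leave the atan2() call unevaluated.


translate([180, 0, 800]) cube([91, 798, 52]);
translate([0, 49, 0]) rotate([0, atan2(180, 800), 0]) cube([36, 48, 820]);
translate([451, 49, 0]) mirror([1, 0, 0]) rotate([0, atan2(180, 800), 0]) cube([36, 48, 820]);
translate([0, 701, 0]) rotate([0, atan2(180, 800), 0]) cube([36, 48, 820]);
translate([451, 701, 0]) mirror([1, 0, 0]) rotate([0, atan2(180, 800), 0]) cube([36, 48, 820]);


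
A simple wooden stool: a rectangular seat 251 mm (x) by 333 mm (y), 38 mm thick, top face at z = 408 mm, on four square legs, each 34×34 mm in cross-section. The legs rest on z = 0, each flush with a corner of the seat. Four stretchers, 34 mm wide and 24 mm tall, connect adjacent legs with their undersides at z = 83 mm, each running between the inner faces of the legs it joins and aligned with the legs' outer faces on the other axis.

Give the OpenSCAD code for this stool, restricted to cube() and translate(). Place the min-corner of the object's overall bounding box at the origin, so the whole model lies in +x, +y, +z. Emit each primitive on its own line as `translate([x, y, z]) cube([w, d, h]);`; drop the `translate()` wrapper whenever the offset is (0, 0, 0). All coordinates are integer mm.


// leg_h = 408 - 38 = 370
// stretcher span = 251 - 2*34 = 183
translate([0, 0, 370]) cube([251, 333, 38]);
cube([34, 34, 370]);
translate([217, 0, 0]) cube([34, 34, 370]);
translate([0, 299, 0]) cube([34, 34, 370]);
translate([217, 299, 0]) cube([34, 34, 370]);
translate([34, 0, 83]) cube([183, 34, 24]);
translate([34, 299, 83]) cube([183, 34, 24]);
translate([0, 34, 83]) cube([34, 265, 24]);
translate([217, 34, 83]) cube([34, 265, 24]);


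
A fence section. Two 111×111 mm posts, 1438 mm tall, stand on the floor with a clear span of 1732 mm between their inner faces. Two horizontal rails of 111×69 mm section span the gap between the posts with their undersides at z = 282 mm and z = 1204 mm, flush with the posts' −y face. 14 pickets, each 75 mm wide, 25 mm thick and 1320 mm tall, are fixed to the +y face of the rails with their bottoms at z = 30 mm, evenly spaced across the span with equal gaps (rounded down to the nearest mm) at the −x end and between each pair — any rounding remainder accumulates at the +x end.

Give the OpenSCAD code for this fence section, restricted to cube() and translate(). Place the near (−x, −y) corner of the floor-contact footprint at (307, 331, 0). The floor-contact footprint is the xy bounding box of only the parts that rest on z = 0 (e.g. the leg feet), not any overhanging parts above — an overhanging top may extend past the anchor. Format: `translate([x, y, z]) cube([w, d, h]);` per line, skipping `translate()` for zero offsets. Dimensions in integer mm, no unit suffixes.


translate([307, 331, 0]) cube([111, 111, 1438]);
translate([2150, 331, 0]) cube([111, 111, 1438]);
translate([418, 331, 282]) cube([1732, 111, 69]);
translate([418, 331, 1204]) cube([1732, 111, 69]);
translate([463, 442, 30]) cube([75, 25, 1320]);
translate([583, 442, 30]) cube([75, 25, 1320]);
translate([703, 442, 30]) cube([75, 25, 1320]);
translate([823, 442, 30]) cube([75, 25, 1320]);
translate([943, 442, 30]) cube([75, 25, 1320]);
translate([1063, 442, 30]) cube([75, 25, 1320]);
translate([1183, 442, 30]) cube([75, 25, 1320]);
translate([1303, 442, 30]) cube([75, 25, 1320]);
translate([1423, 442, 30]) cube([75, 25, 1320]);
translate([1543, 442, 30]) cube([75, 25, 1320]);
translate([1663, 442, 30]) cube([75, 25, 1320]);
translate([1783, 442, 30]) cube([75, 25, 1320]);
translate([1903, 442, 30]) cube([75, 25, 1320]);
translate([2023, 442, 30]) cube([75, 25, 1320]);


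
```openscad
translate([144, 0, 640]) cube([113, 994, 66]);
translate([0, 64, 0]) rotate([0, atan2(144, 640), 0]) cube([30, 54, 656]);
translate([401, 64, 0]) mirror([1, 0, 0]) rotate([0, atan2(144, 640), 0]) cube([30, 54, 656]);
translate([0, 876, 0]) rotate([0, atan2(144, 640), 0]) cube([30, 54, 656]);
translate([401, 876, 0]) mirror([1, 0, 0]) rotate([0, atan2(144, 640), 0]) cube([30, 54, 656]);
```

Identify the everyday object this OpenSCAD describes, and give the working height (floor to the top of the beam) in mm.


A sawhorse. The overall height is 706 mm.

A beam across two mirrored pairs of raked legs — a sawhorse. The beam's underside is at z = 640 (matching the legs' vertical rise in atan2(144, 640)) and the beam is 66 mm tall, so its top is at 640 + 66 = 706 mm. The raked legs top out at the beam's underside, so that is the highest point.


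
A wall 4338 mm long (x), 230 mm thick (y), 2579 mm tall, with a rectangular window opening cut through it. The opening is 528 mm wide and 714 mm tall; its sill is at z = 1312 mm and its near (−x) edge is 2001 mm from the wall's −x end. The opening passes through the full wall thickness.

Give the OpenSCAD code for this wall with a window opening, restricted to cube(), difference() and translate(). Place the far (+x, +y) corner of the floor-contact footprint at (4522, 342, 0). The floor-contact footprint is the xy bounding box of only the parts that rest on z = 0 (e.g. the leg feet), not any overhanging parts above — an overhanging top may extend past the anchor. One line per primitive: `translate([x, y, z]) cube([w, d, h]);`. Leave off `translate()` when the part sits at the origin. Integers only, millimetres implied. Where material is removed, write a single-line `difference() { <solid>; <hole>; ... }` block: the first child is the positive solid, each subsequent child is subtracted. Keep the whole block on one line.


difference() { translate([184, 112, 0]) cube([4338, 230, 2579]); translate([2185, 112, 1312]) cube([528, 230, 714]); }


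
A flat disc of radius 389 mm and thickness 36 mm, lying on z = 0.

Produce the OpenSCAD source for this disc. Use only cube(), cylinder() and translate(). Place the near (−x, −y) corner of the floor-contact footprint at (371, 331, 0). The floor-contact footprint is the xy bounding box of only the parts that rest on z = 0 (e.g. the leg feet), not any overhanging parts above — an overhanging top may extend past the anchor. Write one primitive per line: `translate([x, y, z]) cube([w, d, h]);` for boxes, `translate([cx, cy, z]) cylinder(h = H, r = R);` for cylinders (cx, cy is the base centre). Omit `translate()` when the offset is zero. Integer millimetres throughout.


translate([760, 720, 0]) cylinder(h = 36, r = 389);


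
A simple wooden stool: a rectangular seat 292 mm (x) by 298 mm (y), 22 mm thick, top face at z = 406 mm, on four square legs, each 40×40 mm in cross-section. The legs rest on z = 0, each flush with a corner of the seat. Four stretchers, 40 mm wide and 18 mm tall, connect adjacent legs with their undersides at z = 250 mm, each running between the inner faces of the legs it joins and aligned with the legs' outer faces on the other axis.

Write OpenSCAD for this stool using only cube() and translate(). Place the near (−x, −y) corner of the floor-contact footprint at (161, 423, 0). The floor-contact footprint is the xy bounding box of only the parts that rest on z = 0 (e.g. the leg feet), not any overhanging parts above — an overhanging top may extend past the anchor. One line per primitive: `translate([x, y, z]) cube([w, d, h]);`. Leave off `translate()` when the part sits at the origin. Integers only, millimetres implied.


// leg_h = 406 - 22 = 384
// stretcher span = 292 - 2*40 = 212
translate([161, 423, 384]) cube([292, 298, 22]);
translate([161, 423, 0]) cube([40, 40, 384]);
translate([413, 423, 0]) cube([40, 40, 384]);
translate([161, 681, 0]) cube([40, 40, 384]);
translate([413, 681, 0]) cube([40, 40, 384]);
translate([201, 423, 250]) cube([212, 40, 18]);
translate([201, 681, 250]) cube([212, 40, 18]);
translate([161, 463, 250]) cube([40, 218, 18]);
translate([413, 463, 250]) cube([40, 218, 18]);


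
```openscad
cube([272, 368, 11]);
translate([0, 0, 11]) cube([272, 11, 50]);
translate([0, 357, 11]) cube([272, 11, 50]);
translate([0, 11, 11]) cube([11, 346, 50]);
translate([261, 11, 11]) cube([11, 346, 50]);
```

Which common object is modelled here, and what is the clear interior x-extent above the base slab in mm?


An open box. The internal width is 250 mm.

A 272×368 base slab with four walls standing on it — an open box. The base is 272 mm wide and the walls are 11 mm thick, so the internal width is 272 − 2 × 11 = 250 mm.


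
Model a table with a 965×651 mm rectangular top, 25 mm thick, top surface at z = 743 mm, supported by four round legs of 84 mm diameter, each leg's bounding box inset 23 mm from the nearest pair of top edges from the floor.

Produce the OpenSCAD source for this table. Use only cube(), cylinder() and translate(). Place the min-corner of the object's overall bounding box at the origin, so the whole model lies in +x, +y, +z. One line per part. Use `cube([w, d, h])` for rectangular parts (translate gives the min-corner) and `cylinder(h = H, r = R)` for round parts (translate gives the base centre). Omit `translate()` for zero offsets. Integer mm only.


translate([0, 0, 718]) cube([965, 651, 25]);
translate([65, 65, 0]) cylinder(h = 718, r = 42);
translate([900, 65, 0]) cylinder(h = 718, r = 42);
translate([65, 586, 0]) cylinder(h = 718, r = 42);
translate([900, 586, 0]) cylinder(h = 718, r = 42);


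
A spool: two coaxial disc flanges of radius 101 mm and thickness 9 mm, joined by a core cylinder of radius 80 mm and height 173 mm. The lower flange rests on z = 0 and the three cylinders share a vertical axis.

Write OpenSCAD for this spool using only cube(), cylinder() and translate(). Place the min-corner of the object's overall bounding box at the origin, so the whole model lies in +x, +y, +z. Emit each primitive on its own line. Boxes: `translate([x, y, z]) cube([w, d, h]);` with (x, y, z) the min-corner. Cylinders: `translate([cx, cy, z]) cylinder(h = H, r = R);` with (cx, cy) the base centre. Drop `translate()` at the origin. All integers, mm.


translate([101, 101, 0]) cylinder(h = 9, r = 101);
translate([101, 101, 9]) cylinder(h = 173, r = 80);
translate([101, 101, 182]) cylinder(h = 9, r = 101);


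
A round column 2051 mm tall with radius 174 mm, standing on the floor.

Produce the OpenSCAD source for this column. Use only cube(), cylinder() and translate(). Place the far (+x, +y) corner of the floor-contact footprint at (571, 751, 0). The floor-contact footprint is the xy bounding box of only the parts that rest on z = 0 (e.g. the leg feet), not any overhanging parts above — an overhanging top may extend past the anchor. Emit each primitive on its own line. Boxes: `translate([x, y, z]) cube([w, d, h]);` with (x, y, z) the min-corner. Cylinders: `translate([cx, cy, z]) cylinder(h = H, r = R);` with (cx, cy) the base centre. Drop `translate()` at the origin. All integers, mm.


translate([397, 577, 0]) cylinder(h = 2051, r = 174);


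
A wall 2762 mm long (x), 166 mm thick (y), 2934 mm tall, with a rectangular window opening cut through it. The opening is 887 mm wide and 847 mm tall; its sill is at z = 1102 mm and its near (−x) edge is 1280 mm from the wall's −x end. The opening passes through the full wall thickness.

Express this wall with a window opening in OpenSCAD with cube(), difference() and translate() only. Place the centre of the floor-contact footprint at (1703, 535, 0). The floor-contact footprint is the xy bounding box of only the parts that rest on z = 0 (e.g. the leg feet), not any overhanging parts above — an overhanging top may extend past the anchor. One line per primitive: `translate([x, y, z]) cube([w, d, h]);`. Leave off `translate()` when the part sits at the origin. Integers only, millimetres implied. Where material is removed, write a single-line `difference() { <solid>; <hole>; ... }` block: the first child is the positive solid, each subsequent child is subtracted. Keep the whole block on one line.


difference() { translate([322, 452, 0]) cube([2762, 166, 2934]); translate([1602, 452, 1102]) cube([887, 166, 847]); }


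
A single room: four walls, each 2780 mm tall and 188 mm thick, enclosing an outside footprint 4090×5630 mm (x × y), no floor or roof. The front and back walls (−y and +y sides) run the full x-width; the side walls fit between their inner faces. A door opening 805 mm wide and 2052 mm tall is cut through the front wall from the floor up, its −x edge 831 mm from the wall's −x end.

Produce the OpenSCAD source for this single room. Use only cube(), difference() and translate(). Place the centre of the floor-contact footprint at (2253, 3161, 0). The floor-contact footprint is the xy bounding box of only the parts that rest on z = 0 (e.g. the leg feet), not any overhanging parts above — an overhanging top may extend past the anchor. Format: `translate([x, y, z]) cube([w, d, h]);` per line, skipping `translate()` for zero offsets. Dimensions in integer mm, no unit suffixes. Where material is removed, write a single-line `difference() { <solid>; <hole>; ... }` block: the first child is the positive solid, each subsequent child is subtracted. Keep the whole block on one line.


difference() { translate([208, 346, 0]) cube([4090, 188, 2780]); translate([1039, 346, 0]) cube([805, 188, 2052]); }
translate([208, 5788, 0]) cube([4090, 188, 2780]);
translate([208, 534, 0]) cube([188, 5254, 2780]);
translate([4110, 534, 0]) cube([188, 5254, 2780]);


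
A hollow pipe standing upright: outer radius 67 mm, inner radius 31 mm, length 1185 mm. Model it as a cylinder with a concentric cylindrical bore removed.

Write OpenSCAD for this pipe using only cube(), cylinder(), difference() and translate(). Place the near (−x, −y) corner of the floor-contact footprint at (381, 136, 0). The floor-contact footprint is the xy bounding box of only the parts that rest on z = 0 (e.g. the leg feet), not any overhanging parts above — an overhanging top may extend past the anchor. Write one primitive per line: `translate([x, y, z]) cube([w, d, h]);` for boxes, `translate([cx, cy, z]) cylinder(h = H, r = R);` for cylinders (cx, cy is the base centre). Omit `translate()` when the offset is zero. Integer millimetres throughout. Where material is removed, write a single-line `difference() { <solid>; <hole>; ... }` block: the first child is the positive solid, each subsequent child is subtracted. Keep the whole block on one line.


difference() { translate([448, 203, 0]) cylinder(h = 1185, r = 67); translate([448, 203, 0]) cylinder(h = 1185, r = 31); }


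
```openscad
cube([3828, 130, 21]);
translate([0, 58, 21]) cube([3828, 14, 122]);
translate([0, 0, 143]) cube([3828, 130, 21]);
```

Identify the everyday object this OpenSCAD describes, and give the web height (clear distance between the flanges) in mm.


An I-beam. The web height is 122 mm.

Two wide flanges with a thin centred web — an I-beam. Overall 164 mm minus two 21 mm flanges gives a web of 164 − 2·21 = 122 mm.


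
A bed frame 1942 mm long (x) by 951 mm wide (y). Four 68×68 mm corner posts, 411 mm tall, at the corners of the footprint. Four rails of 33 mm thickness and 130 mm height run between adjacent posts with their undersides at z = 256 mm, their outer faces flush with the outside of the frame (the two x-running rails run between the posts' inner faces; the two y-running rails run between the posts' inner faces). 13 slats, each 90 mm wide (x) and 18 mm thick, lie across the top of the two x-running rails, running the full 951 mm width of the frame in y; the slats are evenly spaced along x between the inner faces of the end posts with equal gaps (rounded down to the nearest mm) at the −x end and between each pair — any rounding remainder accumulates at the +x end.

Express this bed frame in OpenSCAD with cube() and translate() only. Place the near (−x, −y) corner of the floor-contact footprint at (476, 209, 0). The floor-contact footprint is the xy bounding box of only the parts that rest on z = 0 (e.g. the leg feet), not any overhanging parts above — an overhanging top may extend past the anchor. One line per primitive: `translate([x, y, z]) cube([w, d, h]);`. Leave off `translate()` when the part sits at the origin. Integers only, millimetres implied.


translate([476, 209, 0]) cube([68, 68, 411]);
translate([476, 1092, 0]) cube([68, 68, 411]);
translate([2350, 209, 0]) cube([68, 68, 411]);
translate([2350, 1092, 0]) cube([68, 68, 411]);
translate([544, 209, 256]) cube([1806, 33, 130]);
translate([544, 1127, 256]) cube([1806, 33, 130]);
translate([476, 277, 256]) cube([33, 815, 130]);
translate([2385, 277, 256]) cube([33, 815, 130]);
translate([589, 209, 386]) cube([90, 951, 18]);
translate([724, 209, 386]) cube([90, 951, 18]);
translate([859, 209, 386]) cube([90, 951, 18]);
translate([994, 209, 386]) cube([90, 951, 18]);
translate([1129, 209, 386]) cube([90, 951, 18]);
translate([1264, 209, 386]) cube([90, 951, 18]);
translate([1399, 209, 386]) cube([90, 951, 18]);
translate([1534, 209, 386]) cube([90, 951, 18]);
translate([1669, 209, 386]) cube([90, 951, 18]);
translate([1804, 209, 386]) cube([90, 951, 18]);
translate([1939, 209, 386]) cube([90, 951, 18]);
translate([2074, 209, 386]) cube([90, 951, 18]);
translate([2209, 209, 386]) cube([90, 951, 18]);


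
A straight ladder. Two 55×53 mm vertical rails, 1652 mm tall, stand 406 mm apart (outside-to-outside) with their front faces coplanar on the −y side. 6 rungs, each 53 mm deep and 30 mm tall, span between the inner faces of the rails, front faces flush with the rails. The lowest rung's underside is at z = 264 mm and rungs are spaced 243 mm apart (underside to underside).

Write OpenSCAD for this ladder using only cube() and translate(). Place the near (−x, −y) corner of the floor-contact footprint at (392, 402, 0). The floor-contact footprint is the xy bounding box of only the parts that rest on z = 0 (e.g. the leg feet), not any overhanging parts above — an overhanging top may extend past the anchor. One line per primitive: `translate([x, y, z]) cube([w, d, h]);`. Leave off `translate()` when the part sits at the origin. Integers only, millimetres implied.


translate([392, 402, 0]) cube([55, 53, 1652]);
translate([743, 402, 0]) cube([55, 53, 1652]);
translate([447, 402, 264]) cube([296, 53, 30]);
translate([447, 402, 507]) cube([296, 53, 30]);
translate([447, 402, 750]) cube([296, 53, 30]);
translate([447, 402, 993]) cube([296, 53, 30]);
translate([447, 402, 1236]) cube([296, 53, 30]);
translate([447, 402, 1479]) cube([296, 53, 30]);


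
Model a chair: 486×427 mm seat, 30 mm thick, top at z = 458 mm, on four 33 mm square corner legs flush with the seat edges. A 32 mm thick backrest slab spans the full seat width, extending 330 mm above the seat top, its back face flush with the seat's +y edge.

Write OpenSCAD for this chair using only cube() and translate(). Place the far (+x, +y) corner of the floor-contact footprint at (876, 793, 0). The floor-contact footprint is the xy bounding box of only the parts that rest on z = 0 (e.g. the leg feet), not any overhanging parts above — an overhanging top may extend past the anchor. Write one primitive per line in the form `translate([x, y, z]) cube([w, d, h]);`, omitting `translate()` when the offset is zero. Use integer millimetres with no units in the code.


translate([390, 366, 428]) cube([486, 427, 30]);
translate([390, 366, 0]) cube([33, 33, 428]);
translate([843, 366, 0]) cube([33, 33, 428]);
translate([390, 760, 0]) cube([33, 33, 428]);
translate([843, 760, 0]) cube([33, 33, 428]);
translate([390, 761, 458]) cube([486, 32, 330]);


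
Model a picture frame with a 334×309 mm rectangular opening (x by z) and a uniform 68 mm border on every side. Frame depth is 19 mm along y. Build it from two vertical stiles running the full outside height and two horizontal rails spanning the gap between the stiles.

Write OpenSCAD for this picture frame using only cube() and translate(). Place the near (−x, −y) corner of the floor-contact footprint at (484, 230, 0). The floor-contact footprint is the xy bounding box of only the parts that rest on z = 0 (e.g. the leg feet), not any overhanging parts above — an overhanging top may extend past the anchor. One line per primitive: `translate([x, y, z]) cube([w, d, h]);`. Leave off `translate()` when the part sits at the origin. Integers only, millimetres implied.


translate([484, 230, 0]) cube([68, 19, 445]);
translate([886, 230, 0]) cube([68, 19, 445]);
translate([552, 230, 0]) cube([334, 19, 68]);
translate([552, 230, 377]) cube([334, 19, 68]);


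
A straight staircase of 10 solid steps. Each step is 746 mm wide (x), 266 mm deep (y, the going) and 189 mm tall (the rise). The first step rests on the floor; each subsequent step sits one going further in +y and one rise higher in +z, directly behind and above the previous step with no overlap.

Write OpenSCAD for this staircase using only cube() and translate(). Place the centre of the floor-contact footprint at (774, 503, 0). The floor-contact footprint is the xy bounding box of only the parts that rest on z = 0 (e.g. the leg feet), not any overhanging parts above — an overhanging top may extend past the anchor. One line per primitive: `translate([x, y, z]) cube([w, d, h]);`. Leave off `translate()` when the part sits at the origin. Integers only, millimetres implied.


translate([401, 370, 0]) cube([746, 266, 189]);
translate([401, 636, 189]) cube([746, 266, 189]);
translate([401, 902, 378]) cube([746, 266, 189]);
translate([401, 1168, 567]) cube([746, 266, 189]);
translate([401, 1434, 756]) cube([746, 266, 189]);
translate([401, 1700, 945]) cube([746, 266, 189]);
translate([401, 1966, 1134]) cube([746, 266, 189]);
translate([401, 2232, 1323]) cube([746, 266, 189]);
translate([401, 2498, 1512]) cube([746, 266, 189]);
translate([401, 2764, 1701]) cube([746, 266, 189]);


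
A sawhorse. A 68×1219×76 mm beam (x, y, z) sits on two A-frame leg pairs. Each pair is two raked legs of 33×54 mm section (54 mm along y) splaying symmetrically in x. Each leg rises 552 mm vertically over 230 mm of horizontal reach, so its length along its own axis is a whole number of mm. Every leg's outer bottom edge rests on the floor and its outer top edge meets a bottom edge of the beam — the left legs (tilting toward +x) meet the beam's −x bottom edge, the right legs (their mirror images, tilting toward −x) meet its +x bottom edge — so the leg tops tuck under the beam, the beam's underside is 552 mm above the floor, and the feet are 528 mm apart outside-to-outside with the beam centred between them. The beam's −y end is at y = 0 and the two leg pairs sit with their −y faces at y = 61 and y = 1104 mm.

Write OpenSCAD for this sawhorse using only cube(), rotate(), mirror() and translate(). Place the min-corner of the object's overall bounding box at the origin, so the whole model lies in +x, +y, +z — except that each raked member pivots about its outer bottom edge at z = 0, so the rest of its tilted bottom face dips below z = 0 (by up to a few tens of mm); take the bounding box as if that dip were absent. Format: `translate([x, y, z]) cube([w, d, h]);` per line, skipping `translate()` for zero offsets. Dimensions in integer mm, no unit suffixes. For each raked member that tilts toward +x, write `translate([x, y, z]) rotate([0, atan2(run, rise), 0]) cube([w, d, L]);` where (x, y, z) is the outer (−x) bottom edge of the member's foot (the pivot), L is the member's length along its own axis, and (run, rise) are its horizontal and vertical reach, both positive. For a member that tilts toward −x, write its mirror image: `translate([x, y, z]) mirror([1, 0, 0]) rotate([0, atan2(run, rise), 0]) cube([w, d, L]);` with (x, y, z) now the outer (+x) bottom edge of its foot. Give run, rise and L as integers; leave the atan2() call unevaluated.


translate([230, 0, 552]) cube([68, 1219, 76]);
translate([0, 61, 0]) rotate([0, atan2(230, 552), 0]) cube([33, 54, 598]);
translate([528, 61, 0]) mirror([1, 0, 0]) rotate([0, atan2(230, 552), 0]) cube([33, 54, 598]);
translate([0, 1104, 0]) rotate([0, atan2(230, 552), 0]) cube([33, 54, 598]);
translate([528, 1104, 0]) mirror([1, 0, 0]) rotate([0, atan2(230, 552), 0]) cube([33, 54, 598]);


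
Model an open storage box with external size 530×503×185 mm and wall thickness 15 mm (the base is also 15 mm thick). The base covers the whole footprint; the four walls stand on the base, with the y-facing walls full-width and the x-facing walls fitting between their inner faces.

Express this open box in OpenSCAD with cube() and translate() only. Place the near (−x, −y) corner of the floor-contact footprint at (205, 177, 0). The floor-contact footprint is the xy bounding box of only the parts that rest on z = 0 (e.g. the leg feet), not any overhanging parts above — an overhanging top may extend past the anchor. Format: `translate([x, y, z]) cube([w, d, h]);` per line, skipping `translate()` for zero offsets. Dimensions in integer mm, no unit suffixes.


translate([205, 177, 0]) cube([530, 503, 15]);
translate([205, 177, 15]) cube([530, 15, 170]);
translate([205, 665, 15]) cube([530, 15, 170]);
translate([205, 192, 15]) cube([15, 473, 170]);
translate([720, 192, 15]) cube([15, 473, 170]);
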